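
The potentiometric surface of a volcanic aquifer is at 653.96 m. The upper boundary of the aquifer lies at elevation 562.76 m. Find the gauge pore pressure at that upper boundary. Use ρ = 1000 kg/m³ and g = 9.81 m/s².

P ≈ 895 kPa

Pressure head at the aquifer top: ψ = h − z = 653.96 − 562.76 = 91.20 m.
P = ρgψ = 1000 × 9.81 × 91.20 = 894672 Pa ≈ 895 kPa.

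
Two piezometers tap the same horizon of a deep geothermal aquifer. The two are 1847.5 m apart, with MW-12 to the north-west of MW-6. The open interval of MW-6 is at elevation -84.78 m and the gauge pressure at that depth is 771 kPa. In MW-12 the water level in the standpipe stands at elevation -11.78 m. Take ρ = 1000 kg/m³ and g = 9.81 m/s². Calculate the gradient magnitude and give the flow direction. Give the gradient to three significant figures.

i ≈ 0.00303; groundwater flows toward the north-west

Pressure head at MW-6: ψ = P/(ρg) = 771×1000 / (1000 × 9.81) = 78.59 m.
Total head at MW-6: h = z + ψ = -84.78 + 78.59 = -6.19 m.
Total head at MW-12: h = -11.78 m (water level in the piezometer is the total head).
Head difference: h(MW-6) − h(MW-12) = -6.19 − (-11.78) = 5.59 m.
Hydraulic gradient: i = |Δh| / L = 5.59 / 1847.5 = 0.00303.
Flow is from higher to lower head: from MW-6 toward MW-12, i.e. toward the north-west.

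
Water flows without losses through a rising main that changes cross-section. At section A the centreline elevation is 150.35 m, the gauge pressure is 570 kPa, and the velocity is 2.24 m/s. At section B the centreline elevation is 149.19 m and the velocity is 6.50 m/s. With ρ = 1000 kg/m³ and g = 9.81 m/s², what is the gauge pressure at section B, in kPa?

Pressure head at A: ψ₁ = P₁/(ρg) = 570×1000 / (1000 × 9.81) = 58.10 m.
Velocity heads: v₁²/2g = 2.24²/19.62 = 0.256 m; v₂²/2g = 6.50²/19.62 = 2.153 m.
Total head H = z₁ + ψ₁ + v₁²/2g = 150.35 + 58.10 + 0.256 = 208.71 m.
ψ₂ = H − z₂ − v₂²/2g = 208.71 − 149.19 − 2.153 = 57.37 m.
P₂ = ρgψ₂ = 1000 × 9.81 × 57.37 ≈ 563 kPa.

P₂ ≈ 563 kPa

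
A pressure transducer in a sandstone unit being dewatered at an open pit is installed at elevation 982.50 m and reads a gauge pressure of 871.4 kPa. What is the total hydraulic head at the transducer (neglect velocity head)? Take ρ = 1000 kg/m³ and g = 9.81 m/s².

ψ = P/(ρg) = 871.4×1000 / (1000 × 9.81) = 88.83 m.
h = z + ψ = 982.50 + 88.83 = 1071.33 m.

h ≈ 1071.33 m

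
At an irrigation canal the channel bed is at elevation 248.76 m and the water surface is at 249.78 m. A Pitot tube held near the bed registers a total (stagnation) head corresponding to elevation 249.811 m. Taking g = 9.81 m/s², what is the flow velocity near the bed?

Near the bed, under hydrostatic conditions, the piezometric head (z + ψ) equals the free-surface elevation, 249.78 m.
Velocity head = total − piezometric = 249.811 − 249.78 = 0.031 m.
v = √(2g·h_v) = √(2 × 9.81 × 0.031) = 0.780 m/s.

v ≈ 0.780 m/s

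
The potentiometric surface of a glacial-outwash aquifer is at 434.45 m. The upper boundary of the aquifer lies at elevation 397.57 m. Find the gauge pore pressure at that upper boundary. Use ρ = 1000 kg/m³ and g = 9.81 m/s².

P ≈ 362 kPa

Pressure head at the aquifer top: ψ = h − z = 434.45 − 397.57 = 36.88 m.
P = ρgψ = 1000 × 9.81 × 36.88 = 361793 Pa ≈ 362 kPa.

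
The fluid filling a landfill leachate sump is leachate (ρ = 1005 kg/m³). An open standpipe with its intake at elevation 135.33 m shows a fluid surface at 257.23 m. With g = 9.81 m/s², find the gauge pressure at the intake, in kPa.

Pressure head ψ = h − z = 257.23 − 135.33 = 121.90 m.
P = ρgψ = 1005 × 9.81 × 121.90 = 1201818 Pa ≈ 1200 kPa.

P ≈ 1200 kPa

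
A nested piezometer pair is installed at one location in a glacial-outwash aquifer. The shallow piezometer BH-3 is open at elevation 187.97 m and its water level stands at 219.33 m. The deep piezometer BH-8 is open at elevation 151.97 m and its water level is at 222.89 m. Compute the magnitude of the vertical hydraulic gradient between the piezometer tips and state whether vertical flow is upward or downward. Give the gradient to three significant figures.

|i_v| ≈ 0.0989; vertical flow is upward

Total head at BH-3: h = 219.33 m (water level in the standpipe).
Total head at BH-8: h = 222.89 m.
Δh = h(BH-3) − h(BH-8) = 219.33 − 222.89 = -3.56 m.
Vertical separation Δz = 187.97 − 151.97 = 36.00 m.
|i_v| = |Δh| / Δz = 3.56 / 36.00 = 0.0989.
Head is higher in the deep piezometer, so vertical flow is upward (discharge condition).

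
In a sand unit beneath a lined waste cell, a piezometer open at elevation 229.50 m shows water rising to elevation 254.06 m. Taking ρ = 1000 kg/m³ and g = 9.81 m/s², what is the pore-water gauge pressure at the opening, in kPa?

Pressure head ψ = h − z = 254.06 − 229.50 = 24.56 m.
P = ρgψ = 1000 × 9.81 × 24.56 = 240934 Pa ≈ 241 kPa.

P ≈ 241 kPa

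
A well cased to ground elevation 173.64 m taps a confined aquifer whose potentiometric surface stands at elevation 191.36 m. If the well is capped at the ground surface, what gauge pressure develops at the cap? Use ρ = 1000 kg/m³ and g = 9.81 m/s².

Head above the cap: Δh = 191.36 − 173.64 = 17.72 m.
P = ρgΔh = 1000 × 9.81 × 17.72 = 173833 Pa ≈ 174 kPa.

P ≈ 174 kPa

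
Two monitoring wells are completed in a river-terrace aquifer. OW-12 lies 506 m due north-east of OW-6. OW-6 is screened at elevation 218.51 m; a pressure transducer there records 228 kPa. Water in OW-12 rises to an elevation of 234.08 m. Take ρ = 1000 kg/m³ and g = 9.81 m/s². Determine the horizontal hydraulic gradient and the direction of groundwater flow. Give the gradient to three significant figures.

i ≈ 0.0152; groundwater flows toward the north-east

Pressure head at OW-6: ψ = P/(ρg) = 228×1000 / (1000 × 9.81) = 23.24 m.
Total head at OW-6: h = z + ψ = 218.51 + 23.24 = 241.75 m.
Total head at OW-12: h = 234.08 m (water level in the piezometer is the total head).
Head difference: h(OW-6) − h(OW-12) = 241.75 − 234.08 = 7.67 m.
Hydraulic gradient: i = |Δh| / L = 7.67 / 506 = 0.0152.
Flow is from higher to lower head: from OW-6 toward OW-12, i.e. toward the north-east.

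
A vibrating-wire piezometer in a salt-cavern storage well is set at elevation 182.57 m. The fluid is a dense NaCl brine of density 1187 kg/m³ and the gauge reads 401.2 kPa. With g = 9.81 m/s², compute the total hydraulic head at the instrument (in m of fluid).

h ≈ 217.02 m

ψ = P/(ρg) = 401.2×1000 / (1187 × 9.81) = 34.45 m.
h = z + ψ = 182.57 + 34.45 = 217.02 m.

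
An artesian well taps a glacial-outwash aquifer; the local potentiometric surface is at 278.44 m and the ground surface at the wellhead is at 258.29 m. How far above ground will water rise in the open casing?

Water rises to the potentiometric surface, so the rise above ground = 278.44 − 258.29 = 20.15 m.

≈ 20.15 m above ground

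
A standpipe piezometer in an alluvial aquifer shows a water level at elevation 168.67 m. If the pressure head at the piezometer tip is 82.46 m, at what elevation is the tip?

z = h − ψ = 168.67 − 82.46 = 86.21 m.

z ≈ 86.21 m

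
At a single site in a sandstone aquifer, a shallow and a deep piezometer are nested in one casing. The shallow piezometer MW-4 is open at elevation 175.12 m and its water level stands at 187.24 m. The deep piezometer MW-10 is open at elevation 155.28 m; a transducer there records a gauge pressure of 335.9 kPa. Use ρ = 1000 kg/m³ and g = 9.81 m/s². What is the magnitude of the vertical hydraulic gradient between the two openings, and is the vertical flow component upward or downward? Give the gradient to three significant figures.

|i_v| ≈ 0.115; vertical flow is upward

Total head at MW-4: h = 187.24 m (water level in the standpipe).
Pressure head at MW-10: ψ = P/(ρg) = 335.9×1000 / (1000 × 9.81) = 34.24 m.
Total head at MW-10: h = z + ψ = 155.28 + 34.24 = 189.52 m.
Δh = h(MW-4) − h(MW-10) = 187.24 − 189.52 = -2.28 m.
Vertical separation Δz = 175.12 − 155.28 = 19.84 m.
|i_v| = |Δh| / Δz = 2.28 / 19.84 = 0.115.
Head is higher in the deep piezometer, so vertical flow is upward (discharge condition).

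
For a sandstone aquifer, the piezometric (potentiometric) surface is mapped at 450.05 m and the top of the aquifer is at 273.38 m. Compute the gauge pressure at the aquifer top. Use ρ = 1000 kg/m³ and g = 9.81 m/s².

Pressure head at the aquifer top: ψ = h − z = 450.05 − 273.38 = 176.67 m.
P = ρgψ = 1000 × 9.81 × 176.67 = 1733133 Pa ≈ 1730 kPa.

P ≈ 1730 kPa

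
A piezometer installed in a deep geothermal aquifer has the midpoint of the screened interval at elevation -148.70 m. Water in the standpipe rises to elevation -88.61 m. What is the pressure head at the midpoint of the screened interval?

ψ ≈ 60.09 m

Total head h = -88.61 m (the water-surface elevation in the piezometer).
Pressure head ψ = h − z = -88.61 − (-148.70) = 60.09 m.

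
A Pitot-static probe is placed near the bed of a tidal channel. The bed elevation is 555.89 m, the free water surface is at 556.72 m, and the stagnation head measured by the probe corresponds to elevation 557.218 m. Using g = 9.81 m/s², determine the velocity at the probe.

Near the bed, under hydrostatic conditions, the piezometric head (z + ψ) equals the free-surface elevation, 556.72 m.
Velocity head = total − piezometric = 557.218 − 556.72 = 0.498 m.
v = √(2g·h_v) = √(2 × 9.81 × 0.498) = 3.13 m/s.

v ≈ 3.13 m/s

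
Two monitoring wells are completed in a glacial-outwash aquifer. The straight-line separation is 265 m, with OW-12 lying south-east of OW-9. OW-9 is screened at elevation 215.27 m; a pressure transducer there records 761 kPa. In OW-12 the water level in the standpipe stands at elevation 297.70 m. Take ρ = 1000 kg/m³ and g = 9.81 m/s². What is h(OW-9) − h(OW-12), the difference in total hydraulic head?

Δh ≈ -4.86 m

Pressure head at OW-9: ψ = P/(ρg) = 761×1000 / (1000 × 9.81) = 77.57 m.
Total head at OW-9: h = z + ψ = 215.27 + 77.57 = 292.84 m.
Total head at OW-12: h = 297.70 m (water level in the piezometer is the total head).
Head difference: h(OW-9) − h(OW-12) = 292.84 − 297.70 = -4.86 m.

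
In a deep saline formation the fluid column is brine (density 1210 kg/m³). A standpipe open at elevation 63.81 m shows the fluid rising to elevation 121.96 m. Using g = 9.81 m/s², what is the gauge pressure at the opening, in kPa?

P ≈ 690 kPa

Pressure head ψ = h − z = 121.96 − 63.81 = 58.15 m.
P = ρgψ = 1210 × 9.81 × 58.15 = 690246 Pa ≈ 690 kPa.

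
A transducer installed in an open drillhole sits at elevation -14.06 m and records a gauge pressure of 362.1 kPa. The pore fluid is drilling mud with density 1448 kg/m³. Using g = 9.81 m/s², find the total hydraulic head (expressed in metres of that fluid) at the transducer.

ψ = P/(ρg) = 362.1×1000 / (1448 × 9.81) = 25.49 m.
h = z + ψ = -14.06 + 25.49 = 11.43 m.

h ≈ 11.43 m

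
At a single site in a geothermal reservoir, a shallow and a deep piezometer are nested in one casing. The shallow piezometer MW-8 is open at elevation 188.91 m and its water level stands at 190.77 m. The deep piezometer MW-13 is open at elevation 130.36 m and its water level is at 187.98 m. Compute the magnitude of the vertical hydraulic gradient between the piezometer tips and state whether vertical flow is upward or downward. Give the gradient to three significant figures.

Total head at MW-8: h = 190.77 m (water level in the standpipe).
Total head at MW-13: h = 187.98 m.
Δh = h(MW-8) − h(MW-13) = 190.77 − 187.98 = 2.79 m.
Vertical separation Δz = 188.91 − 130.36 = 58.55 m.
|i_v| = |Δh| / Δz = 2.79 / 58.55 = 0.0477.
Head is higher in the shallow piezometer, so vertical flow is downward (recharge condition).

|i_v| ≈ 0.0477; vertical flow is downward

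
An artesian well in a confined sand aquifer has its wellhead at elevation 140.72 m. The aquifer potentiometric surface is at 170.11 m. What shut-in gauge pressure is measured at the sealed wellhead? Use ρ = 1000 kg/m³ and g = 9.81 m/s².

P ≈ 288 kPa

Head above the cap: Δh = 170.11 − 140.72 = 29.39 m.
P = ρgΔh = 1000 × 9.81 × 29.39 = 288316 Pa ≈ 288 kPa.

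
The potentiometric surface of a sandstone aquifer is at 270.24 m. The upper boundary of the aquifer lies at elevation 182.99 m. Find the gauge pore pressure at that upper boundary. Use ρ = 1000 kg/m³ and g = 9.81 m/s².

P ≈ 856 kPa

Pressure head at the aquifer top: ψ = h − z = 270.24 − 182.99 = 87.25 m.
P = ρgψ = 1000 × 9.81 × 87.25 = 855922 Pa ≈ 856 kPa.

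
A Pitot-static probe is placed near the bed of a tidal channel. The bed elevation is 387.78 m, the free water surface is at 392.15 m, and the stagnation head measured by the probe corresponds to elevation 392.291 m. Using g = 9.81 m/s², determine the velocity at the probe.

v ≈ 1.66 m/s

Near the bed, under hydrostatic conditions, the piezometric head (z + ψ) equals the free-surface elevation, 392.15 m.
Velocity head = total − piezometric = 392.291 − 392.15 = 0.141 m.
v = √(2g·h_v) = √(2 × 9.81 × 0.141) = 1.66 m/s.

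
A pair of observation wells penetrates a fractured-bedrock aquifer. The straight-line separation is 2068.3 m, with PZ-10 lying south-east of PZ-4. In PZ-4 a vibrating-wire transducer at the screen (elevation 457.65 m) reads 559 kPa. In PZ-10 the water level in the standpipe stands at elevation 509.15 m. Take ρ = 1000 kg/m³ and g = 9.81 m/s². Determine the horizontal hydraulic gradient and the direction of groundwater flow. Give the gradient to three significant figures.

Pressure head at PZ-4: ψ = P/(ρg) = 559×1000 / (1000 × 9.81) = 56.98 m.
Total head at PZ-4: h = z + ψ = 457.65 + 56.98 = 514.63 m.
Total head at PZ-10: h = 509.15 m (water level in the piezometer is the total head).
Head difference: h(PZ-4) − h(PZ-10) = 514.63 − 509.15 = 5.48 m.
Hydraulic gradient: i = |Δh| / L = 5.48 / 2068.3 = 0.00265.
Flow is from higher to lower head: from PZ-4 toward PZ-10, i.e. toward the south-east.

i ≈ 0.00265; groundwater flows toward the south-east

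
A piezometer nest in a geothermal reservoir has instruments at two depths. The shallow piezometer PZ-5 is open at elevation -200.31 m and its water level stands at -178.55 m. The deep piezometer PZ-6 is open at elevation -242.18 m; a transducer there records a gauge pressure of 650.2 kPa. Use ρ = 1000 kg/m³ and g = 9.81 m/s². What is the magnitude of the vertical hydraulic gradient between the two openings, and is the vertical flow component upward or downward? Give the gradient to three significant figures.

|i_v| ≈ 0.0633; vertical flow is upward

Total head at PZ-5: h = -178.55 m (water level in the standpipe).
Pressure head at PZ-6: ψ = P/(ρg) = 650.2×1000 / (1000 × 9.81) = 66.28 m.
Total head at PZ-6: h = z + ψ = -242.18 + 66.28 = -175.90 m.
Δh = h(PZ-5) − h(PZ-6) = -178.55 − (-175.90) = -2.65 m.
Vertical separation Δz = -200.31 − (-242.18) = 41.87 m.
|i_v| = |Δh| / Δz = 2.65 / 41.87 = 0.0633.
Head is higher in the deep piezometer, so vertical flow is upward (discharge condition).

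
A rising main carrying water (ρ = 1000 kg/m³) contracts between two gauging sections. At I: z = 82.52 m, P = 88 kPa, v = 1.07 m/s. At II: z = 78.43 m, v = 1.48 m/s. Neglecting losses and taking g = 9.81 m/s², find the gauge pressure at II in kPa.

Pressure head at I: ψ₁ = P₁/(ρg) = 88×1000 / (1000 × 9.81) = 8.97 m.
Velocity heads: v₁²/2g = 1.07²/19.62 = 0.058 m; v₂²/2g = 1.48²/19.62 = 0.112 m.
Total head H = z₁ + ψ₁ + v₁²/2g = 82.52 + 8.97 + 0.058 = 91.55 m.
ψ₂ = H − z₂ − v₂²/2g = 91.55 − 78.43 − 0.112 = 13.01 m.
P₂ = ρgψ₂ = 1000 × 9.81 × 13.01 ≈ 128 kPa.

P₂ ≈ 128 kPa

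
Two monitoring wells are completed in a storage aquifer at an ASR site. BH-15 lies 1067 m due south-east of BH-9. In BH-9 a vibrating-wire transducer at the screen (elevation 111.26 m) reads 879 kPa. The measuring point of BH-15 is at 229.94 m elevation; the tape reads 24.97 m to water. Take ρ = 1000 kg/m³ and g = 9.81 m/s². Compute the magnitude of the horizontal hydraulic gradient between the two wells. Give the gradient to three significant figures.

i ≈ 0.00385

Pressure head at BH-9: ψ = P/(ρg) = 879×1000 / (1000 × 9.81) = 89.60 m.
Total head at BH-9: h = z + ψ = 111.26 + 89.60 = 200.86 m.
Total head at BH-15: h = 229.94 − 24.97 = 204.97 m.
Head difference: h(BH-9) − h(BH-15) = 200.86 − 204.97 = -4.11 m.
Hydraulic gradient: i = |Δh| / L = 4.11 / 1067 = 0.00385.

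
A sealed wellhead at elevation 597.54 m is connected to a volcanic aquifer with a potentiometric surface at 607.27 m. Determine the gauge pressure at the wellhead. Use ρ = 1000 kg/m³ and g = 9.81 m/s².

Head above the cap: Δh = 607.27 − 597.54 = 9.73 m.
P = ρgΔh = 1000 × 9.81 × 9.73 = 95451 Pa ≈ 95.5 kPa.

P ≈ 95.5 kPa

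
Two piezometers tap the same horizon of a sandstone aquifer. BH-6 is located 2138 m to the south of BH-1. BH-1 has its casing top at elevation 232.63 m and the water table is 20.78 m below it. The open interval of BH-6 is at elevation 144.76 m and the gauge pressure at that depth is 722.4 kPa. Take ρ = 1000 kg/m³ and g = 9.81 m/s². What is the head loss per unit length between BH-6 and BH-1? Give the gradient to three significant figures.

i ≈ 0.00306 m/m

Total head at BH-1: h = 232.63 − 20.78 = 211.85 m.
Pressure head at BH-6: ψ = P/(ρg) = 722.4×1000 / (1000 × 9.81) = 73.64 m.
Total head at BH-6: h = z + ψ = 144.76 + 73.64 = 218.40 m.
Head difference: h(BH-1) − h(BH-6) = 211.85 − 218.40 = -6.55 m.
Hydraulic gradient: i = |Δh| / L = 6.55 / 2138 = 0.00306.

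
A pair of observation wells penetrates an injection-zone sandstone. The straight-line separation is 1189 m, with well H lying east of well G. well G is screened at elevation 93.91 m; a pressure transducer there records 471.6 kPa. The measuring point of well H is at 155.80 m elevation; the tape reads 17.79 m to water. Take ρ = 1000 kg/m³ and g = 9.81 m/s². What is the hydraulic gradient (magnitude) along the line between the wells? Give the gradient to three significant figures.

Pressure head at well G: ψ = P/(ρg) = 471.6×1000 / (1000 × 9.81) = 48.07 m.
Total head at well G: h = z + ψ = 93.91 + 48.07 = 141.98 m.
Total head at well H: h = 155.80 − 17.79 = 138.01 m.
Head difference: h(well G) − h(well H) = 141.98 − 138.01 = 3.97 m.
Hydraulic gradient: i = |Δh| / L = 3.97 / 1189 = 0.00334.

i ≈ 0.00334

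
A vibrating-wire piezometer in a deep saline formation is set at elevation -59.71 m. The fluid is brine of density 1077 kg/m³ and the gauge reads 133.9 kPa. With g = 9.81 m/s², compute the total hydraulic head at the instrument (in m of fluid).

ψ = P/(ρg) = 133.9×1000 / (1077 × 9.81) = 12.67 m.
h = z + ψ = -59.71 + 12.67 = -47.04 m.

h ≈ -47.04 m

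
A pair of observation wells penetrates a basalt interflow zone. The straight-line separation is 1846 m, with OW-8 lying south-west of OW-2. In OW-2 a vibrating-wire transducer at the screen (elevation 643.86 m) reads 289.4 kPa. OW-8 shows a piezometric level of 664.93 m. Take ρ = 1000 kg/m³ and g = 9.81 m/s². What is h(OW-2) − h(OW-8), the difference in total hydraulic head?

Δh ≈ 8.43 m

Pressure head at OW-2: ψ = P/(ρg) = 289.4×1000 / (1000 × 9.81) = 29.50 m.
Total head at OW-2: h = z + ψ = 643.86 + 29.50 = 673.36 m.
Total head at OW-8: h = 664.93 m (water level in the piezometer is the total head).
Head difference: h(OW-2) − h(OW-8) = 673.36 − 664.93 = 8.43 m.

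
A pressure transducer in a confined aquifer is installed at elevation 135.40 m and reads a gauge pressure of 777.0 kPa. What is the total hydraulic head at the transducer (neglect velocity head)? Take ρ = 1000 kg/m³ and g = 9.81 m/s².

ψ = P/(ρg) = 777.0×1000 / (1000 × 9.81) = 79.20 m.
h = z + ψ = 135.40 + 79.20 = 214.60 m.

h ≈ 214.60 m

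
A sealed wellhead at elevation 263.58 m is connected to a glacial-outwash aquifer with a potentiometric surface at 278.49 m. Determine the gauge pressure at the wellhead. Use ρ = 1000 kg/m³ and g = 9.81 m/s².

Head above the cap: Δh = 278.49 − 263.58 = 14.91 m.
P = ρgΔh = 1000 × 9.81 × 14.91 = 146267 Pa ≈ 146 kPa.

P ≈ 146 kPa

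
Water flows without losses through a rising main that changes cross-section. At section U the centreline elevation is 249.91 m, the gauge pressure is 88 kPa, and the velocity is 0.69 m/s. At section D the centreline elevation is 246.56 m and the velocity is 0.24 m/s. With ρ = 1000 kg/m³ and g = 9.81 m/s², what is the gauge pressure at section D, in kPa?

P₂ ≈ 121 kPa

Pressure head at U: ψ₁ = P₁/(ρg) = 88×1000 / (1000 × 9.81) = 8.97 m.
Velocity heads: v₁²/2g = 0.69²/19.62 = 0.024 m; v₂²/2g = 0.24²/19.62 = 0.003 m.
Total head H = z₁ + ψ₁ + v₁²/2g = 249.91 + 8.97 + 0.024 = 258.90 m.
ψ₂ = H − z₂ − v₂²/2g = 258.90 − 246.56 − 0.003 = 12.34 m.
P₂ = ρgψ₂ = 1000 × 9.81 × 12.34 ≈ 121 kPa.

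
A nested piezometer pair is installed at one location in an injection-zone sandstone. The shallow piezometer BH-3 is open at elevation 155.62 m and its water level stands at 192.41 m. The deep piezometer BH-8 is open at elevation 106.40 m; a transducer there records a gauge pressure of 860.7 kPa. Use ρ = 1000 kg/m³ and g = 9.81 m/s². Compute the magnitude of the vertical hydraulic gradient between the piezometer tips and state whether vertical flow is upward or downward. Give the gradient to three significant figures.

|i_v| ≈ 0.0351; vertical flow is upward

Total head at BH-3: h = 192.41 m (water level in the standpipe).
Pressure head at BH-8: ψ = P/(ρg) = 860.7×1000 / (1000 × 9.81) = 87.74 m.
Total head at BH-8: h = z + ψ = 106.40 + 87.74 = 194.14 m.
Δh = h(BH-3) − h(BH-8) = 192.41 − 194.14 = -1.73 m.
Vertical separation Δz = 155.62 − 106.40 = 49.22 m.
|i_v| = |Δh| / Δz = 1.73 / 49.22 = 0.0351.
Head is higher in the deep piezometer, so vertical flow is upward (discharge condition).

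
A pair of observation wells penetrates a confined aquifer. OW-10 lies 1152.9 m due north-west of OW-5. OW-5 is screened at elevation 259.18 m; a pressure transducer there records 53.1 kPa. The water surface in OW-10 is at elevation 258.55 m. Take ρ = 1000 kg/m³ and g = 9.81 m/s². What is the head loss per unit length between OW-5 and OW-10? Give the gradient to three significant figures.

Pressure head at OW-5: ψ = P/(ρg) = 53.1×1000 / (1000 × 9.81) = 5.41 m.
Total head at OW-5: h = z + ψ = 259.18 + 5.41 = 264.59 m.
Total head at OW-10: h = 258.55 m (water level in the piezometer is the total head).
Head difference: h(OW-5) − h(OW-10) = 264.59 − 258.55 = 6.04 m.
Hydraulic gradient: i = |Δh| / L = 6.04 / 1152.9 = 0.00524.

i ≈ 0.00524 m/m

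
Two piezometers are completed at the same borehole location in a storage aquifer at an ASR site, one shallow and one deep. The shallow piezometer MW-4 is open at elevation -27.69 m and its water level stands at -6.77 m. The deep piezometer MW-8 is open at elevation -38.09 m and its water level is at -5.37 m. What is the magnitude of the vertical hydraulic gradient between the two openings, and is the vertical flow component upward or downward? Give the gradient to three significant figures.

|i_v| ≈ 0.135; vertical flow is upward

Total head at MW-4: h = -6.77 m (water level in the standpipe).
Total head at MW-8: h = -5.37 m.
Δh = h(MW-4) − h(MW-8) = -6.77 − (-5.37) = -1.40 m.
Vertical separation Δz = -27.69 − (-38.09) = 10.40 m.
|i_v| = |Δh| / Δz = 1.40 / 10.40 = 0.135.
Head is higher in the deep piezometer, so vertical flow is upward (discharge condition).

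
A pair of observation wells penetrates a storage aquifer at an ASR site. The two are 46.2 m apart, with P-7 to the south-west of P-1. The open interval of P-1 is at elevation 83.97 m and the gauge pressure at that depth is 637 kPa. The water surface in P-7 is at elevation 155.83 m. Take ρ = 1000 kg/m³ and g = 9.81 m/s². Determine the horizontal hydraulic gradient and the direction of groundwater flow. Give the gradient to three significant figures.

Pressure head at P-1: ψ = P/(ρg) = 637×1000 / (1000 × 9.81) = 64.93 m.
Total head at P-1: h = z + ψ = 83.97 + 64.93 = 148.90 m.
Total head at P-7: h = 155.83 m (water level in the piezometer is the total head).
Head difference: h(P-1) − h(P-7) = 148.90 − 155.83 = -6.93 m.
Hydraulic gradient: i = |Δh| / L = 6.93 / 46.2 = 0.150.
Flow is from higher to lower head: from P-7 toward P-1, i.e. toward the north-east.

i ≈ 0.150; groundwater flows toward the north-east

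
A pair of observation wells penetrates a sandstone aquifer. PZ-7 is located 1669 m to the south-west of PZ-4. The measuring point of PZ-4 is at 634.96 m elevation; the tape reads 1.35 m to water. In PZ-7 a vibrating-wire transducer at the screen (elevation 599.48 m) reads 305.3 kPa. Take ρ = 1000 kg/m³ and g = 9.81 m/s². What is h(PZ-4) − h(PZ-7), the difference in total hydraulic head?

Total head at PZ-4: h = 634.96 − 1.35 = 633.61 m.
Pressure head at PZ-7: ψ = P/(ρg) = 305.3×1000 / (1000 × 9.81) = 31.12 m.
Total head at PZ-7: h = z + ψ = 599.48 + 31.12 = 630.60 m.
Head difference: h(PZ-4) − h(PZ-7) = 633.61 − 630.60 = 3.01 m.

Δh ≈ 3.01 m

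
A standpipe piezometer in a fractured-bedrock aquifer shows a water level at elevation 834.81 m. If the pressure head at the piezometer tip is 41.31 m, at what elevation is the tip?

z ≈ 793.50 m

z = h − ψ = 834.81 − 41.31 = 793.50 m.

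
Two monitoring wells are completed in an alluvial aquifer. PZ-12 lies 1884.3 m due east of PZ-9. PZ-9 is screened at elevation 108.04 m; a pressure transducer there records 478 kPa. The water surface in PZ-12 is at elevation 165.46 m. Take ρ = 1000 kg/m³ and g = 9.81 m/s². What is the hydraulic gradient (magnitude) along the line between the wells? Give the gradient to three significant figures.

Pressure head at PZ-9: ψ = P/(ρg) = 478×1000 / (1000 × 9.81) = 48.73 m.
Total head at PZ-9: h = z + ψ = 108.04 + 48.73 = 156.77 m.
Total head at PZ-12: h = 165.46 m (water level in the piezometer is the total head).
Head difference: h(PZ-9) − h(PZ-12) = 156.77 − 165.46 = -8.69 m.
Hydraulic gradient: i = |Δh| / L = 8.69 / 1884.3 = 0.00461.

i ≈ 0.00461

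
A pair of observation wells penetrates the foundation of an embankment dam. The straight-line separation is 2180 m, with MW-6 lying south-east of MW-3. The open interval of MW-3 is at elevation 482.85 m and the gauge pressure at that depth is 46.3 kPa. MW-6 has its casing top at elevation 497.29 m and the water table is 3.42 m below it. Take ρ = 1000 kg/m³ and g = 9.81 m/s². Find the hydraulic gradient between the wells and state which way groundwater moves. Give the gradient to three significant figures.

Pressure head at MW-3: ψ = P/(ρg) = 46.3×1000 / (1000 × 9.81) = 4.72 m.
Total head at MW-3: h = z + ψ = 482.85 + 4.72 = 487.57 m.
Total head at MW-6: h = 497.29 − 3.42 = 493.87 m.
Head difference: h(MW-3) − h(MW-6) = 487.57 − 493.87 = -6.30 m.
Hydraulic gradient: i = |Δh| / L = 6.30 / 2180 = 0.00289.
Flow is from higher to lower head: from MW-6 toward MW-3, i.e. toward the north-west.

i ≈ 0.00289; groundwater flows toward the north-west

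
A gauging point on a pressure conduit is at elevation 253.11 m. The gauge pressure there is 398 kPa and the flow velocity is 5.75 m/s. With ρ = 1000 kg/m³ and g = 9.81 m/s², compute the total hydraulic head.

h ≈ 295.37 m

Pressure head ψ = P/(ρg) = 398×1000 / (1000 × 9.81) = 40.57 m.
Velocity head = v²/(2g) = 5.75² / (2 × 9.81) = 1.685 m.
h = z + ψ + v²/(2g) = 253.11 + 40.57 + 1.685 = 295.37 m.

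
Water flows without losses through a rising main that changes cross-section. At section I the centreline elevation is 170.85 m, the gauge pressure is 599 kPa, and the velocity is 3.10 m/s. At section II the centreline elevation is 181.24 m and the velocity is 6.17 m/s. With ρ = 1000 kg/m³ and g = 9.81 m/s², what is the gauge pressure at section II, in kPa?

Pressure head at I: ψ₁ = P₁/(ρg) = 599×1000 / (1000 × 9.81) = 61.06 m.
Velocity heads: v₁²/2g = 3.10²/19.62 = 0.490 m; v₂²/2g = 6.17²/19.62 = 1.940 m.
Total head H = z₁ + ψ₁ + v₁²/2g = 170.85 + 61.06 + 0.490 = 232.40 m.
ψ₂ = H − z₂ − v₂²/2g = 232.40 − 181.24 − 1.940 = 49.22 m.
P₂ = ρgψ₂ = 1000 × 9.81 × 49.22 ≈ 483 kPa.

P₂ ≈ 483 kPa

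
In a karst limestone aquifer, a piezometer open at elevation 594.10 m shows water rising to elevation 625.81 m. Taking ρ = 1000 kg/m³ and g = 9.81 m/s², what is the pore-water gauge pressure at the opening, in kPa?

P ≈ 311 kPa

Pressure head ψ = h − z = 625.81 − 594.10 = 31.71 m.
P = ρgψ = 1000 × 9.81 × 31.71 = 311075 Pa ≈ 311 kPa.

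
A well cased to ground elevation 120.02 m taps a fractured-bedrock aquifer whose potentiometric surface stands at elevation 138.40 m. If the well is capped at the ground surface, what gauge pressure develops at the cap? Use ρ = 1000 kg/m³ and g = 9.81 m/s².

Head above the cap: Δh = 138.40 − 120.02 = 18.38 m.
P = ρgΔh = 1000 × 9.81 × 18.38 = 180308 Pa ≈ 180 kPa.

P ≈ 180 kPa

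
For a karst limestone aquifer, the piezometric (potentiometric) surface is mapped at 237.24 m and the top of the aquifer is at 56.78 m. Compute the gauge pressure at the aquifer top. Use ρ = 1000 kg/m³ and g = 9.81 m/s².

Pressure head at the aquifer top: ψ = h − z = 237.24 − 56.78 = 180.46 m.
P = ρgψ = 1000 × 9.81 × 180.46 = 1770313 Pa ≈ 1770 kPa.

P ≈ 1770 kPa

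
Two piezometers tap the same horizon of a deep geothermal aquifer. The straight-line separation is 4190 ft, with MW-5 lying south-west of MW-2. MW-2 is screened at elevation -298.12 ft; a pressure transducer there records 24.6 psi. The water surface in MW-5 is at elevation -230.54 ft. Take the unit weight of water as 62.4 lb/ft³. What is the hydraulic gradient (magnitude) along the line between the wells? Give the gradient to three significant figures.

i ≈ 0.00258

Pressure head at MW-2: ψ = 144·P/γ = 144 × 24.6 / 62.4 = 56.77 ft.
Total head at MW-2: h = z + ψ = -298.12 + 56.77 = -241.35 ft.
Total head at MW-5: h = -230.54 ft (water level in the piezometer is the total head).
Head difference: h(MW-2) − h(MW-5) = -241.35 − (-230.54) = -10.81 ft.
Hydraulic gradient: i = |Δh| / L = 10.81 / 4190 = 0.00258.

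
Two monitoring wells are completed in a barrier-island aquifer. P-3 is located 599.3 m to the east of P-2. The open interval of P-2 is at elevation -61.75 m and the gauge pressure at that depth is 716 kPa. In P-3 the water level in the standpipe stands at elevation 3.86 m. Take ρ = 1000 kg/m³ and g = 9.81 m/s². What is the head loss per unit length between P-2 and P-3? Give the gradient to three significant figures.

i ≈ 0.0123 m/m

Pressure head at P-2: ψ = P/(ρg) = 716×1000 / (1000 × 9.81) = 72.99 m.
Total head at P-2: h = z + ψ = -61.75 + 72.99 = 11.24 m.
Total head at P-3: h = 3.86 m (water level in the piezometer is the total head).
Head difference: h(P-2) − h(P-3) = 11.24 − 3.86 = 7.38 m.
Hydraulic gradient: i = |Δh| / L = 7.38 / 599.3 = 0.0123.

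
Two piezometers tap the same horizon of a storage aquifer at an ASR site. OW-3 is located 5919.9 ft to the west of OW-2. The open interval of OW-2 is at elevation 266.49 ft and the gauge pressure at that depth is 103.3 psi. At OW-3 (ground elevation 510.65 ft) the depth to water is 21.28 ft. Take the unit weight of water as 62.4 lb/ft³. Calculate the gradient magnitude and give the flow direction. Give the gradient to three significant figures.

i ≈ 0.00262; groundwater flows toward the west

Pressure head at OW-2: ψ = 144·P/γ = 144 × 103.3 / 62.4 = 238.38 ft.
Total head at OW-2: h = z + ψ = 266.49 + 238.38 = 504.87 ft.
Total head at OW-3: h = 510.65 − 21.28 = 489.37 ft.
Head difference: h(OW-2) − h(OW-3) = 504.87 − 489.37 = 15.50 ft.
Hydraulic gradient: i = |Δh| / L = 15.50 / 5919.9 = 0.00262.
Flow is from higher to lower head: from OW-2 toward OW-3, i.e. toward the west.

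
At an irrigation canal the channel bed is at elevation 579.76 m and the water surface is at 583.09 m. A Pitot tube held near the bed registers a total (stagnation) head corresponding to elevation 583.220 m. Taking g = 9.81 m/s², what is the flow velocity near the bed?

v ≈ 1.60 m/s

Near the bed, under hydrostatic conditions, the piezometric head (z + ψ) equals the free-surface elevation, 583.09 m.
Velocity head = total − piezometric = 583.220 − 583.09 = 0.130 m.
v = √(2g·h_v) = √(2 × 9.81 × 0.130) = 1.60 m/s.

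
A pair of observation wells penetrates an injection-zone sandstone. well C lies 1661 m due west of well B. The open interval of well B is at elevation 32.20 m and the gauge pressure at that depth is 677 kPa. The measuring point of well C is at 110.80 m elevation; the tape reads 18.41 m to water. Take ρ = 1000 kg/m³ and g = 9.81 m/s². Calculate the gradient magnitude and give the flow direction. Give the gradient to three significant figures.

Pressure head at well B: ψ = P/(ρg) = 677×1000 / (1000 × 9.81) = 69.01 m.
Total head at well B: h = z + ψ = 32.20 + 69.01 = 101.21 m.
Total head at well C: h = 110.80 − 18.41 = 92.39 m.
Head difference: h(well B) − h(well C) = 101.21 − 92.39 = 8.82 m.
Hydraulic gradient: i = |Δh| / L = 8.82 / 1661 = 0.00531.
Flow is from higher to lower head: from well B toward well C, i.e. toward the west.

i ≈ 0.00531; groundwater flows toward the west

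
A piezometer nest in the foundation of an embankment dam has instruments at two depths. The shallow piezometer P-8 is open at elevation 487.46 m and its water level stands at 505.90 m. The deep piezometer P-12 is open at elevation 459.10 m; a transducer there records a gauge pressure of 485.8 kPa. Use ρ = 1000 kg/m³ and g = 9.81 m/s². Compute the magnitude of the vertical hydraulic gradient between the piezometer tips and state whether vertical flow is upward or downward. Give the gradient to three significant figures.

|i_v| ≈ 0.0959; vertical flow is upward

Total head at P-8: h = 505.90 m (water level in the standpipe).
Pressure head at P-12: ψ = P/(ρg) = 485.8×1000 / (1000 × 9.81) = 49.52 m.
Total head at P-12: h = z + ψ = 459.10 + 49.52 = 508.62 m.
Δh = h(P-8) − h(P-12) = 505.90 − 508.62 = -2.72 m.
Vertical separation Δz = 487.46 − 459.10 = 28.36 m.
|i_v| = |Δh| / Δz = 2.72 / 28.36 = 0.0959.
Head is higher in the deep piezometer, so vertical flow is upward (discharge condition).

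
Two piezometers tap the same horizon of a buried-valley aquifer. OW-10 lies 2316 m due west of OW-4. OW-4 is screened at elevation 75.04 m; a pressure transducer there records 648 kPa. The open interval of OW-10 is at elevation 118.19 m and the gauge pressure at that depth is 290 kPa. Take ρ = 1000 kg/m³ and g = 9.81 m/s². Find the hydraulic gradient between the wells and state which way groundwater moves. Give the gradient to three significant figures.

Pressure head at OW-4: ψ = P/(ρg) = 648×1000 / (1000 × 9.81) = 66.06 m.
Total head at OW-4: h = z + ψ = 75.04 + 66.06 = 141.10 m.
Pressure head at OW-10: ψ = P/(ρg) = 290×1000 / (1000 × 9.81) = 29.56 m.
Total head at OW-10: h = z + ψ = 118.19 + 29.56 = 147.75 m.
Head difference: h(OW-4) − h(OW-10) = 141.10 − 147.75 = -6.65 m.
Hydraulic gradient: i = |Δh| / L = 6.65 / 2316 = 0.00287.
Flow is from higher to lower head: from OW-10 toward OW-4, i.e. toward the east.

i ≈ 0.00287; groundwater flows toward the east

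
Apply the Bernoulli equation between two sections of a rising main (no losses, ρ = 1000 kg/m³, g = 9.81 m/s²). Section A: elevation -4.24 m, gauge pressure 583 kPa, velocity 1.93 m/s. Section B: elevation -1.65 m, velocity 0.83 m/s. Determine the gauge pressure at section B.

Pressure head at A: ψ₁ = P₁/(ρg) = 583×1000 / (1000 × 9.81) = 59.43 m.
Velocity heads: v₁²/2g = 1.93²/19.62 = 0.190 m; v₂²/2g = 0.83²/19.62 = 0.035 m.
Total head H = z₁ + ψ₁ + v₁²/2g = -4.24 + 59.43 + 0.190 = 55.38 m.
ψ₂ = H − z₂ − v₂²/2g = 55.38 − (-1.65) − 0.035 = 57.00 m.
P₂ = ρgψ₂ = 1000 × 9.81 × 57.00 ≈ 559 kPa.

P₂ ≈ 559 kPa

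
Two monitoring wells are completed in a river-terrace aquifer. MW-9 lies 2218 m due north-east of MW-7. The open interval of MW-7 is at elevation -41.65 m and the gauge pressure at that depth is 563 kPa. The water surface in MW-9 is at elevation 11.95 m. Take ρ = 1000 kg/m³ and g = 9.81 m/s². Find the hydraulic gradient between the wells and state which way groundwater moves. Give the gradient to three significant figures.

i ≈ 0.00171; groundwater flows toward the north-east

Pressure head at MW-7: ψ = P/(ρg) = 563×1000 / (1000 × 9.81) = 57.39 m.
Total head at MW-7: h = z + ψ = -41.65 + 57.39 = 15.74 m.
Total head at MW-9: h = 11.95 m (water level in the piezometer is the total head).
Head difference: h(MW-7) − h(MW-9) = 15.74 − 11.95 = 3.79 m.
Hydraulic gradient: i = |Δh| / L = 3.79 / 2218 = 0.00171.
Flow is from higher to lower head: from MW-7 toward MW-9, i.e. toward the north-east.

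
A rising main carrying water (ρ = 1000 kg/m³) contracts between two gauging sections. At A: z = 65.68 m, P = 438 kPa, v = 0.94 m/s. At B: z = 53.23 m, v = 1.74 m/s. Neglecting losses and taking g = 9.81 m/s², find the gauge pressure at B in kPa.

P₂ ≈ 559 kPa

Pressure head at A: ψ₁ = P₁/(ρg) = 438×1000 / (1000 × 9.81) = 44.65 m.
Velocity heads: v₁²/2g = 0.94²/19.62 = 0.045 m; v₂²/2g = 1.74²/19.62 = 0.154 m.
Total head H = z₁ + ψ₁ + v₁²/2g = 65.68 + 44.65 + 0.045 = 110.38 m.
ψ₂ = H − z₂ − v₂²/2g = 110.38 − 53.23 − 0.154 = 57.00 m.
P₂ = ρgψ₂ = 1000 × 9.81 × 57.00 ≈ 559 kPa.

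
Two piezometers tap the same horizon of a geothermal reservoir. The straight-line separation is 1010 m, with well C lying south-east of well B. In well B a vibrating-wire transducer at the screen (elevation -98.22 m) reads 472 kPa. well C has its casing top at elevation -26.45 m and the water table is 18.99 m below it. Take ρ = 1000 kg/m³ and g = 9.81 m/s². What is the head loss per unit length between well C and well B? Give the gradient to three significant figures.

Pressure head at well B: ψ = P/(ρg) = 472×1000 / (1000 × 9.81) = 48.11 m.
Total head at well B: h = z + ψ = -98.22 + 48.11 = -50.11 m.
Total head at well C: h = -26.45 − 18.99 = -45.44 m.
Head difference: h(well B) − h(well C) = -50.11 − (-45.44) = -4.67 m.
Hydraulic gradient: i = |Δh| / L = 4.67 / 1010 = 0.00462.

i ≈ 0.00462 m/m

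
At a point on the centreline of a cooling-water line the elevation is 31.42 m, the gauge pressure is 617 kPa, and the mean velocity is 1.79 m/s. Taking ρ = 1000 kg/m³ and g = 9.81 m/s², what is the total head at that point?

h ≈ 94.48 m

Pressure head ψ = P/(ρg) = 617×1000 / (1000 × 9.81) = 62.90 m.
Velocity head = v²/(2g) = 1.79² / (2 × 9.81) = 0.163 m.
h = z + ψ + v²/(2g) = 31.42 + 62.90 + 0.163 = 94.48 m.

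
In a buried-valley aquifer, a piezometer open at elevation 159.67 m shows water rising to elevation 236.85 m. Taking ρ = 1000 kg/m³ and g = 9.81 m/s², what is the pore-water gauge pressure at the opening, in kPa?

P ≈ 757 kPa

Pressure head ψ = h − z = 236.85 − 159.67 = 77.18 m.
P = ρgψ = 1000 × 9.81 × 77.18 = 757136 Pa ≈ 757 kPa.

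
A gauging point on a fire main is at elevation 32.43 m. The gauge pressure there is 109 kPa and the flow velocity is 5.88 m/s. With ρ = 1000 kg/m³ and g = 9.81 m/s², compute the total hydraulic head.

Pressure head ψ = P/(ρg) = 109×1000 / (1000 × 9.81) = 11.11 m.
Velocity head = v²/(2g) = 5.88² / (2 × 9.81) = 1.762 m.
h = z + ψ + v²/(2g) = 32.43 + 11.11 + 1.762 = 45.30 m.

h ≈ 45.30 m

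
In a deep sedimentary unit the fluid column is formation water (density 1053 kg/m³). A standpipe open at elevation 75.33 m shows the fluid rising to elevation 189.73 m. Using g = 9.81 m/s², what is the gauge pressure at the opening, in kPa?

P ≈ 1180 kPa

Pressure head ψ = h − z = 189.73 − 75.33 = 114.40 m.
P = ρgψ = 1053 × 9.81 × 114.40 = 1181744 Pa ≈ 1180 kPa.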